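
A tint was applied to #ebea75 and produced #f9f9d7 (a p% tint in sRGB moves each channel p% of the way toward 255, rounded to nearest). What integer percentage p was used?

71%

#ebea75 is rgb(235, 234, 117); #f9f9d7 is rgb(249, 249, 215).
On the B channel (widest range): 215 ≈ 117 + (p/100)(255 − 117), so p ≈ 100×(215 − 117)/(255 − 117) = 9800/138 = 71.01.
p = 71 reproduces all three channels after rounding.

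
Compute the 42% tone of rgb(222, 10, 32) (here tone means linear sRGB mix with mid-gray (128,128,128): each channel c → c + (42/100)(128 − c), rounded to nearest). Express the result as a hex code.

A 42% tone moves each channel 42% toward 128:
  R: 222 + 0.42×(128−222) = 222 − 39.48 = 182.52 → 183
  G: 10 + 0.42×(128−10) = 10 + 49.56 = 59.56 → 60
  B: 32 + 0.42×(128−32) = 32 + 40.32 = 72.32 → 72
rgb(183, 60, 72) = #b73c48.

#b73c48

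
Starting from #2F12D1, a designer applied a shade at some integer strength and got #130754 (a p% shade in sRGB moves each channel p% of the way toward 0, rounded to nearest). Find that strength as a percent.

60%

#2F12D1 is rgb(47, 18, 209); #130754 is rgb(19, 7, 84).
On the B channel (widest range): 84 ≈ 209 + (p/100)(0 − 209), so p ≈ 100×(84 − 209)/(0 − 209) = -12500/-209 = 59.81.
p = 60 reproduces all three channels after rounding.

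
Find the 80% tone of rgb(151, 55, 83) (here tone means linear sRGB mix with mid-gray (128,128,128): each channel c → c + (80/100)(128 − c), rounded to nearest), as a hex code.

Per channel, c → c + 0.8(128 − c):
  R: 151 − 18.4 = 132.6 → 133
  G: 55 + 0.8×(128−55) = 55 + 58.4 = 113.4 → 113
  B: 83 + 36 = 119 → 119
rgb(133, 113, 119) = #857177.

#857177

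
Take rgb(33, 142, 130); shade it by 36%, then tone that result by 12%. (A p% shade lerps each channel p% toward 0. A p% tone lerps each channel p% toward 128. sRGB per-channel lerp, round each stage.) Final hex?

Per channel, c → c + 0.36(0 − c):
  R: 33 + 0.36×(0−33) = 33 − 11.88 = 21.12 → 21
  G: 142 + 0.36×(0−142) = 142 − 51.12 = 90.88 → 91
  B: 130 + 0.36×(0−130) = 130 − 46.8 = 83.2 → 83
After the shade: rgb(21, 91, 83) = #155B53.
Lerp each channel 12% toward 128:
  R: 21 + 0.12×(128−21) = 21 + 12.84 = 33.84 → 34
  G: 91 + 4.44 = 95.44 → 95
  B: 83 + 0.12×(128−83) = 83 + 5.4 = 88.4 → 88
rgb(34, 95, 88) = #225F58.

#225F58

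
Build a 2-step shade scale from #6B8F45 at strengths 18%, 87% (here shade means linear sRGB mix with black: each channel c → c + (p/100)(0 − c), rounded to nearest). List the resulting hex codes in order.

#587539, #0E1309

#6B8F45 is rgb(107, 143, 69).
18%: (107 − 19.26 = 87.74→88, 143 − 25.74 = 117.26→117, 69 − 12.42 = 56.58→57) → #587539
87%: (107 − 93.09 = 13.91→14, 143 − 124.41 = 18.59→19, 69 − 60.03 = 8.97→9) → #0E1309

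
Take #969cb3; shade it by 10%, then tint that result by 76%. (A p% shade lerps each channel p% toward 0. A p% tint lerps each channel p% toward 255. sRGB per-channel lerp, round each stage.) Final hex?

#e2e3e8

#969cb3 is rgb(150, 156, 179).
Lerp each channel 10% toward 0:
  R: 150 − 15 = 135 → 135
  G: 156 + 0.1×(0−156) = 156 − 15.6 = 140.4 → 140
  B: 179 + 0.1×(0−179) = 179 − 17.9 = 161.1 → 161
After the shade: rgb(135, 140, 161) = #878ca1.
Per channel, c → c + 0.76(255 − c):
  R: 135 + 0.76×(255−135) = 135 + 91.2 = 226.2 → 226
  G: 140 + 0.76×(255−140) = 140 + 87.4 = 227.4 → 227
  B: 161 + 71.44 = 232.44 → 232
rgb(226, 227, 232) = #e2e3e8.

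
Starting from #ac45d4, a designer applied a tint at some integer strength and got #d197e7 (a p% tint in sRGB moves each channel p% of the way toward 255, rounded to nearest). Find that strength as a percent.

44%

#ac45d4 is rgb(172, 69, 212); #d197e7 is rgb(209, 151, 231).
On the G channel (widest range): 151 ≈ 69 + (p/100)(255 − 69), so p ≈ 100×(151 − 69)/(255 − 69) = 8200/186 = 44.09.
p = 44 reproduces all three channels after rounding.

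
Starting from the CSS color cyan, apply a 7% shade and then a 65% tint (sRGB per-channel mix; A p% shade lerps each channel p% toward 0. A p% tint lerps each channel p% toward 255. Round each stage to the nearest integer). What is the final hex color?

#a6f9f9

CSS cyan is rgb(0, 255, 255).
Lerp each channel 7% toward 0:
  R: 0 + 0.07×(0−0) = 0 + 0 = 0 → 0
  G: 255 + 0.07×(0−255) = 255 − 17.85 = 237.15 → 237
  B: 255 − 17.85 = 237.15 → 237
After the shade: rgb(0, 237, 237) = #00eded.
A 65% tint moves each channel 65% toward 255:
  R: 0 + 0.65×(255−0) = 0 + 165.75 = 165.75 → 166
  G: 237 + 11.7 = 248.7 → 249
  B: 237 + 0.65×(255−237) = 237 + 11.7 = 248.7 → 249
rgb(166, 249, 249) = #a6f9f9.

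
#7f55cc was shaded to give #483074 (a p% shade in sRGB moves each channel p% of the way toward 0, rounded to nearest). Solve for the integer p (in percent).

#7f55cc is rgb(127, 85, 204); #483074 is rgb(72, 48, 116).
On the B channel (widest range): 116 ≈ 204 + (p/100)(0 − 204), so p ≈ 100×(116 − 204)/(0 − 204) = -8800/-204 = 43.14.
p = 43 reproduces all three channels after rounding.

43%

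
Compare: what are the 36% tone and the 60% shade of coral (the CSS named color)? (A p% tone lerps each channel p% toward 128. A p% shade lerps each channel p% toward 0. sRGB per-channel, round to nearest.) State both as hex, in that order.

CSS coral is rgb(255, 127, 80).
36% tone:
  R: 255 − 45.72 = 209.28 → 209
  G: 127 + 0.36 = 127.36 → 127
  B: 80 + 0.36×(128−80) = 80 + 17.28 = 97.28 → 97
  → #d17f61
60% shade:
  R: 255 + 0.6×(0−255) = 255 − 153 = 102 → 102
  G: 127 + 0.6×(0−127) = 127 − 76.2 = 50.8 → 51
  B: 80 − 48 = 32 → 32
  → #663320

#d17f61, #663320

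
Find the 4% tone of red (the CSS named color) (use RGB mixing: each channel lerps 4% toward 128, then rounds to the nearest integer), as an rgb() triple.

rgb(250, 5, 5)

CSS red is rgb(255, 0, 0).
Lerp each channel 4% toward 128:
  R: 255 − 5.08 = 249.92 → 250
  G: 0 + 5.12 = 5.12 → 5
  B: 0 + 5.12 = 5.12 → 5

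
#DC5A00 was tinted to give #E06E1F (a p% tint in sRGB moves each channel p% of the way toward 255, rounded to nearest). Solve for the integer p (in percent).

#DC5A00 is rgb(220, 90, 0); #E06E1F is rgb(224, 110, 31).
On the B channel (widest range): 31 ≈ 0 + (p/100)(255 − 0), so p ≈ 100×(31 − 0)/(255 − 0) = 3100/255 = 12.16.
p = 12 reproduces all three channels after rounding.

12%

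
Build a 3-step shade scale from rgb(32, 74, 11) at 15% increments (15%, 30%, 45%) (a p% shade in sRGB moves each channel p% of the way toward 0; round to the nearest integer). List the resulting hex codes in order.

#1b3f09, #163408, #122906

15%: (32 − 4.8 = 27.2→27, 74 − 11.1 = 62.9→63, 11 − 1.65 = 9.35→9) → #1b3f09
30%: (32 − 9.6 = 22.4→22, 74 − 22.2 = 51.8→52, 11 − 3.3 = 7.7→8) → #163408
45%: (32 − 14.4 = 17.6→18, 74 − 33.3 = 40.7→41, 11 − 4.95 = 6.05→6) → #122906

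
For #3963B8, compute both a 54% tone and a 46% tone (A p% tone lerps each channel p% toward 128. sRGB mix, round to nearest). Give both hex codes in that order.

#3963B8 is rgb(57, 99, 184).
54% tone:
  R: 57 + 38.34 = 95.34 → 95
  G: 99 + 15.66 = 114.66 → 115
  B: 184 + 0.54×(128−184) = 184 − 30.24 = 153.76 → 154
  → #5F739A
46% tone:
  R: 57 + 0.46×(128−57) = 57 + 32.66 = 89.66 → 90
  G: 99 + 13.34 = 112.34 → 112
  B: 184 − 25.76 = 158.24 → 158
  → #5A709E

#5F739A, #5A709E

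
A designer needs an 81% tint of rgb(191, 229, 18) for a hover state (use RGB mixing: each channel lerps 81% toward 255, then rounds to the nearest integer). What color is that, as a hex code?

An 81% tint moves each channel 81% toward 255:
  R: 191 + 51.84 = 242.84 → 243
  G: 229 + 0.81×(255−229) = 229 + 21.06 = 250.06 → 250
  B: 18 + 0.81×(255−18) = 18 + 191.97 = 209.97 → 210
rgb(243, 250, 210) = #F3FAD2.

#F3FAD2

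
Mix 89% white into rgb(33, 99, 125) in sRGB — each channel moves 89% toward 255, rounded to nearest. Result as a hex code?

#E7EEF1

An 89% tint moves each channel 89% toward 255:
  R: 33 + 197.58 = 230.58 → 231
  G: 99 + 138.84 = 237.84 → 238
  B: 125 + 0.89×(255−125) = 125 + 115.7 = 240.7 → 241
rgb(231, 238, 241) = #E7EEF1.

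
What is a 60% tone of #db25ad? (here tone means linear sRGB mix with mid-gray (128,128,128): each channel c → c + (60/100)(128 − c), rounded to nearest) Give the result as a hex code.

#db25ad is rgb(219, 37, 173).
A 60% tone moves each channel 60% toward 128:
  R: 219 + 0.6×(128−219) = 219 − 54.6 = 164.4 → 164
  G: 37 + 0.6×(128−37) = 37 + 54.6 = 91.6 → 92
  B: 173 − 27 = 146 → 146
rgb(164, 92, 146) = #a45c92.

#a45c92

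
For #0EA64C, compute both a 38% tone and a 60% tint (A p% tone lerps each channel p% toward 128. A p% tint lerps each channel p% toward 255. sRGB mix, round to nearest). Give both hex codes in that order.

#0EA64C is rgb(14, 166, 76).
38% tone:
  R: 14 + 0.38×(128−14) = 14 + 43.32 = 57.32 → 57
  G: 166 − 14.44 = 151.56 → 152
  B: 76 + 0.38×(128−76) = 76 + 19.76 = 95.76 → 96
  → #399860
60% tint:
  R: 14 + 144.6 = 158.6 → 159
  G: 166 + 0.6×(255−166) = 166 + 53.4 = 219.4 → 219
  B: 76 + 107.4 = 183.4 → 183
  → #9FDBB7

#399860, #9FDBB7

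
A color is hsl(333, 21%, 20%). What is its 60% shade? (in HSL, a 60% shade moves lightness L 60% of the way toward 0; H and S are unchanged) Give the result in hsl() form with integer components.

hsl(333, 21%, 8%)

L moves 60% from 20 toward 0: 20 − 12 = 8 → 8.
H and S are unchanged.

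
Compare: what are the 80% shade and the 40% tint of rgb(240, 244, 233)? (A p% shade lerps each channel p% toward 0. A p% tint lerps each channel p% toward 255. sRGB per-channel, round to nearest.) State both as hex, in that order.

#30312F, #F6F8F2

80% shade:
  R: 240 + 0.8×(0−240) = 240 − 192 = 48 → 48
  G: 244 + 0.8×(0−244) = 244 − 195.2 = 48.8 → 49
  B: 233 − 186.4 = 46.6 → 47
  → #30312F
40% tint:
  R: 240 + 0.4×(255−240) = 240 + 6 = 246 → 246
  G: 244 + 4.4 = 248.4 → 248
  B: 233 + 8.8 = 241.8 → 242
  → #F6F8F2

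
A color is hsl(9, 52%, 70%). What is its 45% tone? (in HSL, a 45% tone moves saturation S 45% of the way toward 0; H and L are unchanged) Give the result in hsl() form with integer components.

S moves 45% from 52 toward 0: 52 − 23.4 = 28.6 → 29.
H and L are unchanged.

hsl(9, 29%, 70%)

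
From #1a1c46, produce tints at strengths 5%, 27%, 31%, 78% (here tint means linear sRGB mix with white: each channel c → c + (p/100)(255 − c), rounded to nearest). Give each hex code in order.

#1a1c46 is rgb(26, 28, 70).
5%: (26 + 11.45 = 37.45→37, 28 + 11.35 = 39.35→39, 70 + 9.25 = 79.25→79) → #25274f
27%: (26 + 61.83 = 87.83→88, 28 + 61.29 = 89.29→89, 70 + 49.95 = 119.95→120) → #585978
31%: (26 + 70.99 = 96.99→97, 28 + 70.37 = 98.37→98, 70 + 57.35 = 127.35→127) → #61627f
78%: (26 + 178.62 = 204.62→205, 28 + 177.06 = 205.06→205, 70 + 144.3 = 214.3→214) → #cdcdd6

#25274f, #585978, #61627f, #cdcdd6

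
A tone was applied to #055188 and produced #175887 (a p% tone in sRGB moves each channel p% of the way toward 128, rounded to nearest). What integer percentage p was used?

15%

#055188 is rgb(5, 81, 136); #175887 is rgb(23, 88, 135).
On the R channel (widest range): 23 ≈ 5 + (p/100)(128 − 5), so p ≈ 100×(23 − 5)/(128 − 5) = 1800/123 = 14.63.
p = 15 reproduces all three channels after rounding.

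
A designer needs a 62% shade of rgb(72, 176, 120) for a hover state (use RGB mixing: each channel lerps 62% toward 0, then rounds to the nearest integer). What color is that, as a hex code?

Per channel, c → c + 0.62(0 − c):
  R: 72 + 0.62×(0−72) = 72 − 44.64 = 27.36 → 27
  G: 176 + 0.62×(0−176) = 176 − 109.12 = 66.88 → 67
  B: 120 − 74.4 = 45.6 → 46
rgb(27, 67, 46) = #1B432E.

#1B432E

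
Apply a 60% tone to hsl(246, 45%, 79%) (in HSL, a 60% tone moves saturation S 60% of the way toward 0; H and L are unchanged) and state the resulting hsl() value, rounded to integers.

S moves 60% from 45 toward 0: 45 − 27 = 18 → 18.
H and L are unchanged.

hsl(246, 18%, 79%)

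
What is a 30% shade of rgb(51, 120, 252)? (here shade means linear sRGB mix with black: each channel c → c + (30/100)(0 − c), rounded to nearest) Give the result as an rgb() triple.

Lerp each channel 30% toward 0:
  R: 51 + 0.3×(0−51) = 51 − 15.3 = 35.7 → 36
  G: 120 − 36 = 84 → 84
  B: 252 + 0.3×(0−252) = 252 − 75.6 = 176.4 → 176

rgb(36, 84, 176)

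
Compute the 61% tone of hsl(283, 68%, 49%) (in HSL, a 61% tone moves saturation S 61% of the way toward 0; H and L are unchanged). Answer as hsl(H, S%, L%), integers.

S moves 61% from 68 toward 0: 68 − 41.48 = 26.52 → 27.
H and L are unchanged.

hsl(283, 27%, 49%)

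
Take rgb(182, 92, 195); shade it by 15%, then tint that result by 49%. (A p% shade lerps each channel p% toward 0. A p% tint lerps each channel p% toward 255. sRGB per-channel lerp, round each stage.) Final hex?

Per channel, c → c + 0.15(0 − c):
  R: 182 − 27.3 = 154.7 → 155
  G: 92 + 0.15×(0−92) = 92 − 13.8 = 78.2 → 78
  B: 195 + 0.15×(0−195) = 195 − 29.25 = 165.75 → 166
After the shade: rgb(155, 78, 166) = #9B4EA6.
Per channel, c → c + 0.49(255 − c):
  R: 155 + 0.49×(255−155) = 155 + 49 = 204 → 204
  G: 78 + 0.49×(255−78) = 78 + 86.73 = 164.73 → 165
  B: 166 + 43.61 = 209.61 → 210
rgb(204, 165, 210) = #CCA5D2.

#CCA5D2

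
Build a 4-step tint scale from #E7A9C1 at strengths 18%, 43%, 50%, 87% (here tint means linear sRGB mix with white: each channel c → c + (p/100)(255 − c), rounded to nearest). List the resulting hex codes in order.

#E7A9C1 is rgb(231, 169, 193).
18%: (231 + 4.32 = 235.32→235, 169 + 15.48 = 184.48→184, 193 + 11.16 = 204.16→204) → #EBB8CC
43%: (231 + 10.32 = 241.32→241, 169 + 36.98 = 205.98→206, 193 + 26.66 = 219.66→220) → #F1CEDC
50%: (231 + 12 = 243→243, 169 + 43 = 212→212, 193 + 31 = 224→224) → #F3D4E0
87%: (231 + 20.88 = 251.88→252, 169 + 74.82 = 243.82→244, 193 + 53.94 = 246.94→247) → #FCF4F7

#EBB8CC, #F1CEDC, #F3D4E0, #FCF4F7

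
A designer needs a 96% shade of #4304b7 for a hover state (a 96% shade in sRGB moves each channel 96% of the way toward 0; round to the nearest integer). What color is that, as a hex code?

#4304b7 is rgb(67, 4, 183).
Lerp each channel 96% toward 0:
  R: 67 + 0.96×(0−67) = 67 − 64.32 = 2.68 → 3
  G: 4 + 0.96×(0−4) = 4 − 3.84 = 0.16 → 0
  B: 183 + 0.96×(0−183) = 183 − 175.68 = 7.32 → 7
rgb(3, 0, 7) = #030007.

#030007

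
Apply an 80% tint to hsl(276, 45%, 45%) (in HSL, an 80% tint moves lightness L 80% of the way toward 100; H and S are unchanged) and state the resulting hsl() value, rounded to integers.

hsl(276, 45%, 89%)

L moves 80% from 45 toward 100: 45 + 44 = 89 → 89.
H and S are unchanged.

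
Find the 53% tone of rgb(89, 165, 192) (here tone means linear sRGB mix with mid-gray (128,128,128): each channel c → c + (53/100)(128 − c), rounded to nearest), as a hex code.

A 53% tone moves each channel 53% toward 128:
  R: 89 + 0.53×(128−89) = 89 + 20.67 = 109.67 → 110
  G: 165 + 0.53×(128−165) = 165 − 19.61 = 145.39 → 145
  B: 192 + 0.53×(128−192) = 192 − 33.92 = 158.08 → 158
rgb(110, 145, 158) = #6e919e.

#6e919e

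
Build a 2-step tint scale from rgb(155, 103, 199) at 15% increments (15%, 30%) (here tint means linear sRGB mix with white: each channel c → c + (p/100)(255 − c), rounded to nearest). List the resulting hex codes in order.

15%: (155 + 15 = 170→170, 103 + 22.8 = 125.8→126, 199 + 8.4 = 207.4→207) → #aa7ecf
30%: (155 + 30 = 185→185, 103 + 45.6 = 148.6→149, 199 + 16.8 = 215.8→216) → #b995d8

#aa7ecf, #b995d8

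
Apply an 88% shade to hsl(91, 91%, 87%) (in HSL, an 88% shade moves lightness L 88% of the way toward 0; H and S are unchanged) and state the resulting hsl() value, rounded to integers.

L moves 88% from 87 toward 0: 87 − 76.56 = 10.44 → 10.
H and S are unchanged.

hsl(91, 91%, 10%)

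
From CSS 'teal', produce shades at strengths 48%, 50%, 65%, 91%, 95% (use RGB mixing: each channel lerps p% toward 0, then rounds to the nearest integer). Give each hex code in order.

#004343, #004040, #002d2d, #000c0c, #000606

CSS teal is rgb(0, 128, 128).
48%: (0→0, 128 − 61.44 = 66.56→67, 128 − 61.44 = 66.56→67) → #004343
50%: (0→0, 128 − 64 = 64→64, 128 − 64 = 64→64) → #004040
65%: (0→0, 128 − 83.2 = 44.8→45, 128 − 83.2 = 44.8→45) → #002d2d
91%: (0→0, 128 − 116.48 = 11.52→12, 128 − 116.48 = 11.52→12) → #000c0c
95%: (0→0, 128 − 121.6 = 6.4→6, 128 − 121.6 = 6.4→6) → #000606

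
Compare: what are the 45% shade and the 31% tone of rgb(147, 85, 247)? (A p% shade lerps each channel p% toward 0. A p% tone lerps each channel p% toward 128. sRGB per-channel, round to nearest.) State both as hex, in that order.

#512F88, #8D62D2

45% shade:
  R: 147 + 0.45×(0−147) = 147 − 66.15 = 80.85 → 81
  G: 85 + 0.45×(0−85) = 85 − 38.25 = 46.75 → 47
  B: 247 − 111.15 = 135.85 → 136
  → #512F88
31% tone:
  R: 147 + 0.31×(128−147) = 147 − 5.89 = 141.11 → 141
  G: 85 + 0.31×(128−85) = 85 + 13.33 = 98.33 → 98
  B: 247 + 0.31×(128−247) = 247 − 36.89 = 210.11 → 210
  → #8D62D2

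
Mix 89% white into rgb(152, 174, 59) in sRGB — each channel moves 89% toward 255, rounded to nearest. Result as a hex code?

An 89% tint moves each channel 89% toward 255:
  R: 152 + 0.89×(255−152) = 152 + 91.67 = 243.67 → 244
  G: 174 + 0.89×(255−174) = 174 + 72.09 = 246.09 → 246
  B: 59 + 0.89×(255−59) = 59 + 174.44 = 233.44 → 233
rgb(244, 246, 233) = #F4F6E9.

#F4F6E9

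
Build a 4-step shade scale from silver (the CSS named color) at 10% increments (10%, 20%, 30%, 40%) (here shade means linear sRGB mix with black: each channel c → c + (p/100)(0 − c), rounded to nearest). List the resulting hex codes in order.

#adadad, #9a9a9a, #868686, #737373

CSS silver is rgb(192, 192, 192).
10%: (192 − 19.2 = 172.8→173, 192 − 19.2 = 172.8→173, 192 − 19.2 = 172.8→173) → #adadad
20%: (192 − 38.4 = 153.6→154, 192 − 38.4 = 153.6→154, 192 − 38.4 = 153.6→154) → #9a9a9a
30%: (192 − 57.6 = 134.4→134, 192 − 57.6 = 134.4→134, 192 − 57.6 = 134.4→134) → #868686
40%: (192 − 76.8 = 115.2→115, 192 − 76.8 = 115.2→115, 192 − 76.8 = 115.2→115) → #737373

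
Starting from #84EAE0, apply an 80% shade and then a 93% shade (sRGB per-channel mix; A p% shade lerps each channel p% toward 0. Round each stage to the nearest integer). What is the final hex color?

#84EAE0 is rgb(132, 234, 224).
Lerp each channel 80% toward 0:
  R: 132 − 105.6 = 26.4 → 26
  G: 234 + 0.8×(0−234) = 234 − 187.2 = 46.8 → 47
  B: 224 + 0.8×(0−224) = 224 − 179.2 = 44.8 → 45
After the shade: rgb(26, 47, 45) = #1A2F2D.
Per channel, c → c + 0.93(0 − c):
  R: 26 + 0.93×(0−26) = 26 − 24.18 = 1.82 → 2
  G: 47 − 43.71 = 3.29 → 3
  B: 45 + 0.93×(0−45) = 45 − 41.85 = 3.15 → 3
rgb(2, 3, 3) = #020303.

#020303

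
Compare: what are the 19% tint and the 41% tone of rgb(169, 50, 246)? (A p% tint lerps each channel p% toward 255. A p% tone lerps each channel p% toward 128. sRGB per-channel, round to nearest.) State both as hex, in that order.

19% tint:
  R: 169 + 16.34 = 185.34 → 185
  G: 50 + 38.95 = 88.95 → 89
  B: 246 + 1.71 = 247.71 → 248
  → #B959F8
41% tone:
  R: 169 + 0.41×(128−169) = 169 − 16.81 = 152.19 → 152
  G: 50 + 0.41×(128−50) = 50 + 31.98 = 81.98 → 82
  B: 246 + 0.41×(128−246) = 246 − 48.38 = 197.62 → 198
  → #9852C6

#B959F8, #9852C6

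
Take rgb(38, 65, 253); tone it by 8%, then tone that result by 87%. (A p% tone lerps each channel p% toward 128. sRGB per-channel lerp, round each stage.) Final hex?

#75788f

Per channel, c → c + 0.08(128 − c):
  R: 38 + 7.2 = 45.2 → 45
  G: 65 + 0.08×(128−65) = 65 + 5.04 = 70.04 → 70
  B: 253 + 0.08×(128−253) = 253 − 10 = 243 → 243
After the tone: rgb(45, 70, 243) = #2d46f3.
Per channel, c → c + 0.87(128 − c):
  R: 45 + 72.21 = 117.21 → 117
  G: 70 + 0.87×(128−70) = 70 + 50.46 = 120.46 → 120
  B: 243 − 100.05 = 142.95 → 143
rgb(117, 120, 143) = #75788f.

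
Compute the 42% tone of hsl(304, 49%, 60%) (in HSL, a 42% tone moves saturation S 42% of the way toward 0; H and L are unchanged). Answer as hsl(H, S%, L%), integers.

hsl(304, 28%, 60%)

S moves 42% from 49 toward 0: 49 − 20.58 = 28.42 → 28.
H and L are unchanged.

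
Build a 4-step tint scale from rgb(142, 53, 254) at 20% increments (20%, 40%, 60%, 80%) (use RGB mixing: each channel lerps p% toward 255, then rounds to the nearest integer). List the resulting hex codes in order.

20%: (142 + 22.6 = 164.6→165, 53 + 40.4 = 93.4→93, 254→254) → #A55DFE
40%: (142 + 45.2 = 187.2→187, 53 + 80.8 = 133.8→134, 254→254) → #BB86FE
60%: (142 + 67.8 = 209.8→210, 53 + 121.2 = 174.2→174, 254 + 0.6 = 254.6→255) → #D2AEFF
80%: (142 + 90.4 = 232.4→232, 53 + 161.6 = 214.6→215, 254 + 0.8 = 254.8→255) → #E8D7FF

#A55DFE, #BB86FE, #D2AEFF, #E8D7FF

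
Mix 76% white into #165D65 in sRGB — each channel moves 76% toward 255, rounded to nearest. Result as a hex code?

#C7D8DA

#165D65 is rgb(22, 93, 101).
Lerp each channel 76% toward 255:
  R: 22 + 177.08 = 199.08 → 199
  G: 93 + 123.12 = 216.12 → 216
  B: 101 + 117.04 = 218.04 → 218
rgb(199, 216, 218) = #C7D8DA.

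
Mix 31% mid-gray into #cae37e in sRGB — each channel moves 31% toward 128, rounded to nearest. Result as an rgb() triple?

rgb(179, 196, 127)

#cae37e is rgb(202, 227, 126).
Per channel, c → c + 0.31(128 − c):
  R: 202 + 0.31×(128−202) = 202 − 22.94 = 179.06 → 179
  G: 227 + 0.31×(128−227) = 227 − 30.69 = 196.31 → 196
  B: 126 + 0.31×(128−126) = 126 + 0.62 = 126.62 → 127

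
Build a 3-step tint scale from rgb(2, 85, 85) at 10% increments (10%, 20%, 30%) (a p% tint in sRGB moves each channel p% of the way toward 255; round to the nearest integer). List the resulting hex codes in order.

#1b6666, #357777, #4e8888

10%: (2 + 25.3 = 27.3→27, 85 + 17 = 102→102, 85 + 17 = 102→102) → #1b6666
20%: (2 + 50.6 = 52.6→53, 85 + 34 = 119→119, 85 + 34 = 119→119) → #357777
30%: (2 + 75.9 = 77.9→78, 85 + 51 = 136→136, 85 + 51 = 136→136) → #4e8888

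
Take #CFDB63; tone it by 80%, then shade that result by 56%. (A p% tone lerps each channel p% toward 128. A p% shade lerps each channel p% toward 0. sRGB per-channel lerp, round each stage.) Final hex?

#3F4036

#CFDB63 is rgb(207, 219, 99).
An 80% tone moves each channel 80% toward 128:
  R: 207 + 0.8×(128−207) = 207 − 63.2 = 143.8 → 144
  G: 219 − 72.8 = 146.2 → 146
  B: 99 + 0.8×(128−99) = 99 + 23.2 = 122.2 → 122
After the tone: rgb(144, 146, 122) = #90927A.
A 56% shade moves each channel 56% toward 0:
  R: 144 + 0.56×(0−144) = 144 − 80.64 = 63.36 → 63
  G: 146 + 0.56×(0−146) = 146 − 81.76 = 64.24 → 64
  B: 122 − 68.32 = 53.68 → 54
rgb(63, 64, 54) = #3F4036.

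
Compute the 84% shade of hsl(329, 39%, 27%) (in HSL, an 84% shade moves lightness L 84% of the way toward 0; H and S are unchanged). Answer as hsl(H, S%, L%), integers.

L moves 84% from 27 toward 0: 27 − 22.68 = 4.32 → 4.
H and S are unchanged.

hsl(329, 39%, 4%)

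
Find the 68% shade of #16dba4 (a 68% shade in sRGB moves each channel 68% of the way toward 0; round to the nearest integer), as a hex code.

#16dba4 is rgb(22, 219, 164).
Per channel, c → c + 0.68(0 − c):
  R: 22 − 14.96 = 7.04 → 7
  G: 219 + 0.68×(0−219) = 219 − 148.92 = 70.08 → 70
  B: 164 − 111.52 = 52.48 → 52
rgb(7, 70, 52) = #074634.

#074634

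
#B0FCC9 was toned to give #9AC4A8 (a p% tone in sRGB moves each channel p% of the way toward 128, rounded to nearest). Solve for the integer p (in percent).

45%

#B0FCC9 is rgb(176, 252, 201); #9AC4A8 is rgb(154, 196, 168).
On the G channel (widest range): 196 ≈ 252 + (p/100)(128 − 252), so p ≈ 100×(196 − 252)/(128 − 252) = -5600/-124 = 45.16.
p = 45 reproduces all three channels after rounding.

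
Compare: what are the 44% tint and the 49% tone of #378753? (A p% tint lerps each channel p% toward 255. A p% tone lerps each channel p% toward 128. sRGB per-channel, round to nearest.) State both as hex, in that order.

#8fbc9f, #5b8469

#378753 is rgb(55, 135, 83).
44% tint:
  R: 55 + 88 = 143 → 143
  G: 135 + 52.8 = 187.8 → 188
  B: 83 + 0.44×(255−83) = 83 + 75.68 = 158.68 → 159
  → #8fbc9f
49% tone:
  R: 55 + 0.49×(128−55) = 55 + 35.77 = 90.77 → 91
  G: 135 + 0.49×(128−135) = 135 − 3.43 = 131.57 → 132
  B: 83 + 0.49×(128−83) = 83 + 22.05 = 105.05 → 105
  → #5b8469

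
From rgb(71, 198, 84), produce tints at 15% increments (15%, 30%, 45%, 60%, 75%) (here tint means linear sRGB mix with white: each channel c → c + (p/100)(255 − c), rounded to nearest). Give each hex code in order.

15%: (71 + 27.6 = 98.6→99, 198 + 8.55 = 206.55→207, 84 + 25.65 = 109.65→110) → #63cf6e
30%: (71 + 55.2 = 126.2→126, 198 + 17.1 = 215.1→215, 84 + 51.3 = 135.3→135) → #7ed787
45%: (71 + 82.8 = 153.8→154, 198 + 25.65 = 223.65→224, 84 + 76.95 = 160.95→161) → #9ae0a1
60%: (71 + 110.4 = 181.4→181, 198 + 34.2 = 232.2→232, 84 + 102.6 = 186.6→187) → #b5e8bb
75%: (71 + 138 = 209→209, 198 + 42.75 = 240.75→241, 84 + 128.25 = 212.25→212) → #d1f1d4

#63cf6e, #7ed787, #9ae0a1, #b5e8bb, #d1f1d4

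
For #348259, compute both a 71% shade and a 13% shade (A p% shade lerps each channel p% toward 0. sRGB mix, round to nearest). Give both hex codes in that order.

#0F261A, #2D714D

#348259 is rgb(52, 130, 89).
71% shade:
  R: 52 + 0.71×(0−52) = 52 − 36.92 = 15.08 → 15
  G: 130 + 0.71×(0−130) = 130 − 92.3 = 37.7 → 38
  B: 89 − 63.19 = 25.81 → 26
  → #0F261A
13% shade:
  R: 52 + 0.13×(0−52) = 52 − 6.76 = 45.24 → 45
  G: 130 − 16.9 = 113.1 → 113
  B: 89 + 0.13×(0−89) = 89 − 11.57 = 77.43 → 77
  → #2D714D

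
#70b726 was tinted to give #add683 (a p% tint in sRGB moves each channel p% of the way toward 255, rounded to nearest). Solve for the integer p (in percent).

#70b726 is rgb(112, 183, 38); #add683 is rgb(173, 214, 131).
On the B channel (widest range): 131 ≈ 38 + (p/100)(255 − 38), so p ≈ 100×(131 − 38)/(255 − 38) = 9300/217 = 42.86.
p = 43 reproduces all three channels after rounding.

43%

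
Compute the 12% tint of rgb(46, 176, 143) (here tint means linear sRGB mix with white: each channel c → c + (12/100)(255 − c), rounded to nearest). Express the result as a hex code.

#47B99C

A 12% tint moves each channel 12% toward 255:
  R: 46 + 0.12×(255−46) = 46 + 25.08 = 71.08 → 71
  G: 176 + 9.48 = 185.48 → 185
  B: 143 + 0.12×(255−143) = 143 + 13.44 = 156.44 → 156
rgb(71, 185, 156) = #47B99C.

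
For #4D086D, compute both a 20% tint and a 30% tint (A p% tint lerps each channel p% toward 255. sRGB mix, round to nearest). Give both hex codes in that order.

#4D086D is rgb(77, 8, 109).
20% tint:
  R: 77 + 0.2×(255−77) = 77 + 35.6 = 112.6 → 113
  G: 8 + 0.2×(255−8) = 8 + 49.4 = 57.4 → 57
  B: 109 + 29.2 = 138.2 → 138
  → #71398A
30% tint:
  R: 77 + 0.3×(255−77) = 77 + 53.4 = 130.4 → 130
  G: 8 + 0.3×(255−8) = 8 + 74.1 = 82.1 → 82
  B: 109 + 0.3×(255−109) = 109 + 43.8 = 152.8 → 153
  → #825299

#71398A, #825299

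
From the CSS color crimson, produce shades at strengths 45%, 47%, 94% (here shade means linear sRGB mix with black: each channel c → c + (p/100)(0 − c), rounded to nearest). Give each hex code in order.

#790B21, #750B20, #0D0104

CSS crimson is rgb(220, 20, 60).
45%: (220 − 99 = 121→121, 20 − 9 = 11→11, 60 − 27 = 33→33) → #790B21
47%: (220 − 103.4 = 116.6→117, 20 − 9.4 = 10.6→11, 60 − 28.2 = 31.8→32) → #750B20
94%: (220 − 206.8 = 13.2→13, 20 − 18.8 = 1.2→1, 60 − 56.4 = 3.6→4) → #0D0104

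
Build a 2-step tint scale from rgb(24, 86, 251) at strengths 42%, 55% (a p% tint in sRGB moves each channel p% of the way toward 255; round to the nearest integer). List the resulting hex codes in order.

42%: (24 + 97.02 = 121.02→121, 86 + 70.98 = 156.98→157, 251 + 1.68 = 252.68→253) → #799DFD
55%: (24 + 127.05 = 151.05→151, 86 + 92.95 = 178.95→179, 251 + 2.2 = 253.2→253) → #97B3FD

#799DFD, #97B3FD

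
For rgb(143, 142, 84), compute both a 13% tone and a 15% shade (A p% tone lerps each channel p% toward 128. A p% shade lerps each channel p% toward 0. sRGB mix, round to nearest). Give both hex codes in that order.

13% tone:
  R: 143 − 1.95 = 141.05 → 141
  G: 142 − 1.82 = 140.18 → 140
  B: 84 + 5.72 = 89.72 → 90
  → #8d8c5a
15% shade:
  R: 143 − 21.45 = 121.55 → 122
  G: 142 − 21.3 = 120.7 → 121
  B: 84 + 0.15×(0−84) = 84 − 12.6 = 71.4 → 71
  → #7a7947

#8d8c5a, #7a7947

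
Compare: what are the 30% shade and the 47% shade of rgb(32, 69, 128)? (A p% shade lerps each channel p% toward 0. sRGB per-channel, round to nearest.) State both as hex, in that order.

#16305A, #112544

30% shade:
  R: 32 + 0.3×(0−32) = 32 − 9.6 = 22.4 → 22
  G: 69 + 0.3×(0−69) = 69 − 20.7 = 48.3 → 48
  B: 128 − 38.4 = 89.6 → 90
  → #16305A
47% shade:
  R: 32 + 0.47×(0−32) = 32 − 15.04 = 16.96 → 17
  G: 69 − 32.43 = 36.57 → 37
  B: 128 + 0.47×(0−128) = 128 − 60.16 = 67.84 → 68
  → #112544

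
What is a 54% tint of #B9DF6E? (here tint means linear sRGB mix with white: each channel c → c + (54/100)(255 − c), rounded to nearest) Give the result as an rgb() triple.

rgb(223, 240, 188)

#B9DF6E is rgb(185, 223, 110).
A 54% tint moves each channel 54% toward 255:
  R: 185 + 0.54×(255−185) = 185 + 37.8 = 222.8 → 223
  G: 223 + 17.28 = 240.28 → 240
  B: 110 + 78.3 = 188.3 → 188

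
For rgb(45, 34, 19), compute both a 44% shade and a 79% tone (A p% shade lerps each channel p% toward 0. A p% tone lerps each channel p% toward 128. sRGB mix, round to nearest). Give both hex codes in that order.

#19130b, #6f6c69

44% shade:
  R: 45 − 19.8 = 25.2 → 25
  G: 34 − 14.96 = 19.04 → 19
  B: 19 − 8.36 = 10.64 → 11
  → #19130b
79% tone:
  R: 45 + 0.79×(128−45) = 45 + 65.57 = 110.57 → 111
  G: 34 + 0.79×(128−34) = 34 + 74.26 = 108.26 → 108
  B: 19 + 0.79×(128−19) = 19 + 86.11 = 105.11 → 105
  → #6f6c69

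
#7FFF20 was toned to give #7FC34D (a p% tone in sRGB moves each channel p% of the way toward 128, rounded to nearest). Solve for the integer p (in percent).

#7FFF20 is rgb(127, 255, 32); #7FC34D is rgb(127, 195, 77).
On the G channel (widest range): 195 ≈ 255 + (p/100)(128 − 255), so p ≈ 100×(195 − 255)/(128 − 255) = -6000/-127 = 47.24.
p = 47 reproduces all three channels after rounding.

47%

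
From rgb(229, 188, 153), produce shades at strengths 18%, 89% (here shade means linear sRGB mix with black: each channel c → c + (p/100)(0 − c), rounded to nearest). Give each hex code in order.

#bc9a7d, #191511

18%: (229 − 41.22 = 187.78→188, 188 − 33.84 = 154.16→154, 153 − 27.54 = 125.46→125) → #bc9a7d
89%: (229 − 203.81 = 25.19→25, 188 − 167.32 = 20.68→21, 153 − 136.17 = 16.83→17) → #191511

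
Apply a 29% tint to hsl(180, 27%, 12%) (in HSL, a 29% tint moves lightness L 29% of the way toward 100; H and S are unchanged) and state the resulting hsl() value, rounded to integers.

hsl(180, 27%, 38%)

L moves 29% from 12 toward 100: 12 + 25.52 = 37.52 → 38.
H and S are unchanged.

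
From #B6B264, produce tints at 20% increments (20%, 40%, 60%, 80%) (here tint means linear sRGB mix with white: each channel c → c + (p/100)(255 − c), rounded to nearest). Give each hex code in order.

#B6B264 is rgb(182, 178, 100).
20%: (182 + 14.6 = 196.6→197, 178 + 15.4 = 193.4→193, 100 + 31 = 131→131) → #C5C183
40%: (182 + 29.2 = 211.2→211, 178 + 30.8 = 208.8→209, 100 + 62 = 162→162) → #D3D1A2
60%: (182 + 43.8 = 225.8→226, 178 + 46.2 = 224.2→224, 100 + 93 = 193→193) → #E2E0C1
80%: (182 + 58.4 = 240.4→240, 178 + 61.6 = 239.6→240, 100 + 124 = 224→224) → #F0F0E0

#C5C183, #D3D1A2, #E2E0C1, #F0F0E0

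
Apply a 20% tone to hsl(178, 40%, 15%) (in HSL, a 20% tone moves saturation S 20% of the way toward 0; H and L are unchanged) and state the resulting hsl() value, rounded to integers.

hsl(178, 32%, 15%)

S moves 20% from 40 toward 0: 40 − 8 = 32 → 32.
H and L are unchanged.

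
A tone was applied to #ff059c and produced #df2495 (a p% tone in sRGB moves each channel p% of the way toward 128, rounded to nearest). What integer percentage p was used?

25%

#ff059c is rgb(255, 5, 156); #df2495 is rgb(223, 36, 149).
On the R channel (widest range): 223 ≈ 255 + (p/100)(128 − 255), so p ≈ 100×(223 − 255)/(128 − 255) = -3200/-127 = 25.20.
p = 25 reproduces all three channels after rounding.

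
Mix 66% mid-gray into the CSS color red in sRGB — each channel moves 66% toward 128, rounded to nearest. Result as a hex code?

#ab5454

CSS red is rgb(255, 0, 0).
A 66% tone moves each channel 66% toward 128:
  R: 255 + 0.66×(128−255) = 255 − 83.82 = 171.18 → 171
  G: 0 + 0.66×(128−0) = 0 + 84.48 = 84.48 → 84
  B: 0 + 0.66×(128−0) = 0 + 84.48 = 84.48 → 84
rgb(171, 84, 84) = #ab5454.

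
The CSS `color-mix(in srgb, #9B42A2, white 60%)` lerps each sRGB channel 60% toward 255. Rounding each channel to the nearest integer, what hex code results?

#9B42A2 is rgb(155, 66, 162).
Lerp each channel 60% toward 255:
  R: 155 + 0.6×(255−155) = 155 + 60 = 215 → 215
  G: 66 + 113.4 = 179.4 → 179
  B: 162 + 55.8 = 217.8 → 218
rgb(215, 179, 218) = #D7B3DA.

#D7B3DA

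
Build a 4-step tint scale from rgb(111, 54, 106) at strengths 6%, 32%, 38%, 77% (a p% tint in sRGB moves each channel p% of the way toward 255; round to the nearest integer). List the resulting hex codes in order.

#784273, #9D769A, #A682A3, #DED1DD

6%: (111 + 8.64 = 119.64→120, 54 + 12.06 = 66.06→66, 106 + 8.94 = 114.94→115) → #784273
32%: (111 + 46.08 = 157.08→157, 54 + 64.32 = 118.32→118, 106 + 47.68 = 153.68→154) → #9D769A
38%: (111 + 54.72 = 165.72→166, 54 + 76.38 = 130.38→130, 106 + 56.62 = 162.62→163) → #A682A3
77%: (111 + 110.88 = 221.88→222, 54 + 154.77 = 208.77→209, 106 + 114.73 = 220.73→221) → #DED1DD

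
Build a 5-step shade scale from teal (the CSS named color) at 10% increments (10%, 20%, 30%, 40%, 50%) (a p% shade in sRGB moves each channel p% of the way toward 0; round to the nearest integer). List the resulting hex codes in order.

CSS teal is rgb(0, 128, 128).
10%: (0→0, 128 − 12.8 = 115.2→115, 128 − 12.8 = 115.2→115) → #007373
20%: (0→0, 128 − 25.6 = 102.4→102, 128 − 25.6 = 102.4→102) → #006666
30%: (0→0, 128 − 38.4 = 89.6→90, 128 − 38.4 = 89.6→90) → #005A5A
40%: (0→0, 128 − 51.2 = 76.8→77, 128 − 51.2 = 76.8→77) → #004D4D
50%: (0→0, 128 − 64 = 64→64, 128 − 64 = 64→64) → #004040

#007373, #006666, #005A5A, #004D4D, #004040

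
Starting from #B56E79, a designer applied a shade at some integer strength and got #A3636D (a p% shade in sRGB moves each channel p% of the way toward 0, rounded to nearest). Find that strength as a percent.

10%

#B56E79 is rgb(181, 110, 121); #A3636D is rgb(163, 99, 109).
On the R channel (widest range): 163 ≈ 181 + (p/100)(0 − 181), so p ≈ 100×(163 − 181)/(0 − 181) = -1800/-181 = 9.94.
p = 10 reproduces all three channels after rounding.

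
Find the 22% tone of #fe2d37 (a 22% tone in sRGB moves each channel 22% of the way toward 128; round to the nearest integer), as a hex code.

#e23f47

#fe2d37 is rgb(254, 45, 55).
Per channel, c → c + 0.22(128 − c):
  R: 254 + 0.22×(128−254) = 254 − 27.72 = 226.28 → 226
  G: 45 + 0.22×(128−45) = 45 + 18.26 = 63.26 → 63
  B: 55 + 0.22×(128−55) = 55 + 16.06 = 71.06 → 71
rgb(226, 63, 71) = #e23f47.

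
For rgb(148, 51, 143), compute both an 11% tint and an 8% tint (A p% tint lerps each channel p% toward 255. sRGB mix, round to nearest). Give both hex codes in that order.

11% tint:
  R: 148 + 0.11×(255−148) = 148 + 11.77 = 159.77 → 160
  G: 51 + 0.11×(255−51) = 51 + 22.44 = 73.44 → 73
  B: 143 + 0.11×(255−143) = 143 + 12.32 = 155.32 → 155
  → #a0499b
8% tint:
  R: 148 + 0.08×(255−148) = 148 + 8.56 = 156.56 → 157
  G: 51 + 16.32 = 67.32 → 67
  B: 143 + 8.96 = 151.96 → 152
  → #9d4398

#a0499b, #9d4398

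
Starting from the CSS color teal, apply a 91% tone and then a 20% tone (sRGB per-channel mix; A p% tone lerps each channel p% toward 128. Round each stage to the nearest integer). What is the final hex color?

#768080

CSS teal is rgb(0, 128, 128).
A 91% tone moves each channel 91% toward 128:
  R: 0 + 0.91×(128−0) = 0 + 116.48 = 116.48 → 116
  G: 128 + 0.91×(128−128) = 128 + 0 = 128 → 128
  B: 128 + 0.91×(128−128) = 128 + 0 = 128 → 128
After the tone: rgb(116, 128, 128) = #748080.
Per channel, c → c + 0.2(128 − c):
  R: 116 + 0.2×(128−116) = 116 + 2.4 = 118.4 → 118
  G: 128 + 0.2×(128−128) = 128 + 0 = 128 → 128
  B: 128 + 0.2×(128−128) = 128 + 0 = 128 → 128
rgb(118, 128, 128) = #768080.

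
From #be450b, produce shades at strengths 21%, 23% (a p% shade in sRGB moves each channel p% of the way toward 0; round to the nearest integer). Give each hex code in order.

#963709, #923508

#be450b is rgb(190, 69, 11).
21%: (190 − 39.9 = 150.1→150, 69 − 14.49 = 54.51→55, 11 − 2.31 = 8.69→9) → #963709
23%: (190 − 43.7 = 146.3→146, 69 − 15.87 = 53.13→53, 11 − 2.53 = 8.47→8) → #923508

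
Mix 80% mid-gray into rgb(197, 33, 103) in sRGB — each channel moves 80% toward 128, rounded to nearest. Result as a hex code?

#8E6D7B

An 80% tone moves each channel 80% toward 128:
  R: 197 + 0.8×(128−197) = 197 − 55.2 = 141.8 → 142
  G: 33 + 0.8×(128−33) = 33 + 76 = 109 → 109
  B: 103 + 20 = 123 → 123
rgb(142, 109, 123) = #8E6D7B.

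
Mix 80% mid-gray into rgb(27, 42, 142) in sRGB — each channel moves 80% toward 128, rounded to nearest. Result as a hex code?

Per channel, c → c + 0.8(128 − c):
  R: 27 + 80.8 = 107.8 → 108
  G: 42 + 68.8 = 110.8 → 111
  B: 142 + 0.8×(128−142) = 142 − 11.2 = 130.8 → 131
rgb(108, 111, 131) = #6c6f83.

#6c6f83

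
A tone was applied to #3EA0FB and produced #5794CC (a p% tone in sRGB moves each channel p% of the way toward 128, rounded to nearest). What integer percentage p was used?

38%

#3EA0FB is rgb(62, 160, 251); #5794CC is rgb(87, 148, 204).
On the B channel (widest range): 204 ≈ 251 + (p/100)(128 − 251), so p ≈ 100×(204 − 251)/(128 − 251) = -4700/-123 = 38.21.
p = 38 reproduces all three channels after rounding.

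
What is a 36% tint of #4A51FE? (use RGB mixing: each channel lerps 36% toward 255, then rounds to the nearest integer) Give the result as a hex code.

#4A51FE is rgb(74, 81, 254).
Lerp each channel 36% toward 255:
  R: 74 + 0.36×(255−74) = 74 + 65.16 = 139.16 → 139
  G: 81 + 0.36×(255−81) = 81 + 62.64 = 143.64 → 144
  B: 254 + 0.36 = 254.36 → 254
rgb(139, 144, 254) = #8B90FE.

#8B90FE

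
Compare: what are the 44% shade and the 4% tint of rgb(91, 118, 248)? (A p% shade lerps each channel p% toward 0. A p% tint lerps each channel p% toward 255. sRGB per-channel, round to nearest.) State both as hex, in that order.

44% shade:
  R: 91 − 40.04 = 50.96 → 51
  G: 118 + 0.44×(0−118) = 118 − 51.92 = 66.08 → 66
  B: 248 + 0.44×(0−248) = 248 − 109.12 = 138.88 → 139
  → #33428B
4% tint:
  R: 91 + 6.56 = 97.56 → 98
  G: 118 + 5.48 = 123.48 → 123
  B: 248 + 0.04×(255−248) = 248 + 0.28 = 248.28 → 248
  → #627BF8

#33428B, #627BF8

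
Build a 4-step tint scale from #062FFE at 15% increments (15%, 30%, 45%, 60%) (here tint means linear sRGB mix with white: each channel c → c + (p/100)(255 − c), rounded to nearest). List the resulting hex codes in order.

#062FFE is rgb(6, 47, 254).
15%: (6 + 37.35 = 43.35→43, 47 + 31.2 = 78.2→78, 254→254) → #2B4EFE
30%: (6 + 74.7 = 80.7→81, 47 + 62.4 = 109.4→109, 254→254) → #516DFE
45%: (6 + 112.05 = 118.05→118, 47 + 93.6 = 140.6→141, 254→254) → #768DFE
60%: (6 + 149.4 = 155.4→155, 47 + 124.8 = 171.8→172, 254 + 0.6 = 254.6→255) → #9BACFF

#2B4EFE, #516DFE, #768DFE, #9BACFF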